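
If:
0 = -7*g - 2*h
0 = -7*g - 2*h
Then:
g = -2*h/7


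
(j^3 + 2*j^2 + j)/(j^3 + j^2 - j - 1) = j/(j - 1)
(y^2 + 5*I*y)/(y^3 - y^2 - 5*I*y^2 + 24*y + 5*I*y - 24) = y*(y + 5*I)/(y^3 - y^2*(1 + 5*I) + y*(24 + 5*I) - 24)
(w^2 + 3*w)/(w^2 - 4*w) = (w + 3)/(w - 4)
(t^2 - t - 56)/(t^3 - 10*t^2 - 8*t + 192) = (t + 7)/(t^2 - 2*t - 24)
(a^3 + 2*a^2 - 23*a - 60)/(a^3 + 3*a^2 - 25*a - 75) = (a + 4)/(a + 5)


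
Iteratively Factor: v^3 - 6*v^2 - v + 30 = (v + 2)*(v^2 - 8*v + 15) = (v - 3)*(v + 2)*(v - 5)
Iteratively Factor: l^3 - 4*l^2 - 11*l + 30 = (l - 2)*(l^2 - 2*l - 15) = (l - 5)*(l - 2)*(l + 3)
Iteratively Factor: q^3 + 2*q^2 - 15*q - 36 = (q - 4)*(q^2 + 6*q + 9) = (q - 4)*(q + 3)*(q + 3)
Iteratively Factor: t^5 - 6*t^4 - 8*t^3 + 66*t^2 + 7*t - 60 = (t + 3)*(t^4 - 9*t^3 + 19*t^2 + 9*t - 20) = (t - 1)*(t + 3)*(t^3 - 8*t^2 + 11*t + 20) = (t - 5)*(t - 1)*(t + 3)*(t^2 - 3*t - 4) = (t - 5)*(t - 4)*(t - 1)*(t + 3)*(t + 1)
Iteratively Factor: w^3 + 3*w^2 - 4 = (w - 1)*(w^2 + 4*w + 4) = (w - 1)*(w + 2)*(w + 2)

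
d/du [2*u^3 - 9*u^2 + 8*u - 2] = 6*u^2 - 18*u + 8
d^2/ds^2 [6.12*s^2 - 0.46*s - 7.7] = 12.2400000000000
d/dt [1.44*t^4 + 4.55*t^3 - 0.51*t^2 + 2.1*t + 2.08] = 5.76*t^3 + 13.65*t^2 - 1.02*t + 2.1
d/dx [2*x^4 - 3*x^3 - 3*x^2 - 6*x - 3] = 8*x^3 - 9*x^2 - 6*x - 6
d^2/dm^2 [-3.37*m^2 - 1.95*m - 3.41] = -6.74000000000000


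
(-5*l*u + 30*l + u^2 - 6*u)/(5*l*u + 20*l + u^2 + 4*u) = (-5*l*u + 30*l + u^2 - 6*u)/(5*l*u + 20*l + u^2 + 4*u)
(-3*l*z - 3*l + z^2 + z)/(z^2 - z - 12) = (3*l*z + 3*l - z^2 - z)/(-z^2 + z + 12)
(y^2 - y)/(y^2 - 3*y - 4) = y*(1 - y)/(-y^2 + 3*y + 4)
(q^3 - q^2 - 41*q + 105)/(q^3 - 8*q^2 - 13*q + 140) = (q^2 + 4*q - 21)/(q^2 - 3*q - 28)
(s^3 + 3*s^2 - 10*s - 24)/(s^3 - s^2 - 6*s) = (s + 4)/s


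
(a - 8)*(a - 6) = a^2 - 14*a + 48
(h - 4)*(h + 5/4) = h^2 - 11*h/4 - 5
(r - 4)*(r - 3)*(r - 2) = r^3 - 9*r^2 + 26*r - 24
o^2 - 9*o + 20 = (o - 5)*(o - 4)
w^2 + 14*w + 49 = (w + 7)^2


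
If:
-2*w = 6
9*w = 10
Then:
No Solution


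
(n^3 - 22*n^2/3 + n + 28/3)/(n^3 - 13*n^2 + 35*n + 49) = (n - 4/3)/(n - 7)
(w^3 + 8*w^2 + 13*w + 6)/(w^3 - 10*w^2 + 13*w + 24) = (w^2 + 7*w + 6)/(w^2 - 11*w + 24)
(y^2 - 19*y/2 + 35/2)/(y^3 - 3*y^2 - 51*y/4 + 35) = 2*(y - 7)/(2*y^2 - y - 28)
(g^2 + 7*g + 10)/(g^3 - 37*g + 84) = (g^2 + 7*g + 10)/(g^3 - 37*g + 84)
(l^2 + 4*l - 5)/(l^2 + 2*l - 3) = (l + 5)/(l + 3)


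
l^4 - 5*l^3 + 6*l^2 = l^2*(l - 3)*(l - 2)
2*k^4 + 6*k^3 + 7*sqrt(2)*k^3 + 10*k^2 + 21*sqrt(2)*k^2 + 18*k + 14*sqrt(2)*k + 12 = (k + 2)*(k + 3*sqrt(2))*(sqrt(2)*k + 1)*(sqrt(2)*k + sqrt(2))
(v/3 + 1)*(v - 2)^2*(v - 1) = v^4/3 - 2*v^3/3 - 7*v^2/3 + 20*v/3 - 4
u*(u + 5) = u^2 + 5*u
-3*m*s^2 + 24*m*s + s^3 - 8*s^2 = s*(-3*m + s)*(s - 8)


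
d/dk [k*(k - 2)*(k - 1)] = 3*k^2 - 6*k + 2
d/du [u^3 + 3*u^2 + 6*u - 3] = 3*u^2 + 6*u + 6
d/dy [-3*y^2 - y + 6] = -6*y - 1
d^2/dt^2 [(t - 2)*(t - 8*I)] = 2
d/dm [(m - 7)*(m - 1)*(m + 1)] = 3*m^2 - 14*m - 1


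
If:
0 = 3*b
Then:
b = 0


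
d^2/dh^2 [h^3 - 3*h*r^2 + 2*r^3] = 6*h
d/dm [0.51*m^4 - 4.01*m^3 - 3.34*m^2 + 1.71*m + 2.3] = 2.04*m^3 - 12.03*m^2 - 6.68*m + 1.71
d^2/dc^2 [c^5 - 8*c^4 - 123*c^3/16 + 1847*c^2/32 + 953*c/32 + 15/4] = 20*c^3 - 96*c^2 - 369*c/8 + 1847/16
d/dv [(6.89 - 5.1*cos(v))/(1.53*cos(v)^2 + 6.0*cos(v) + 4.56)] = (-7.803*cos(v)^2 + 21.0834*cos(v) + 64.596)*sin(v)/(2.3409*cos(v)^4 + 18.36*cos(v)^3 + 49.9536*cos(v)^2 + 54.72*cos(v) + 20.7936)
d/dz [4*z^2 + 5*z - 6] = 8*z + 5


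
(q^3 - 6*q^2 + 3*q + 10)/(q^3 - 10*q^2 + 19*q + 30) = (q - 2)/(q - 6)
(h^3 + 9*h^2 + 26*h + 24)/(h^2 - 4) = (h^2 + 7*h + 12)/(h - 2)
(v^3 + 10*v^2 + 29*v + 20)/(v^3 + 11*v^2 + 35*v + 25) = (v + 4)/(v + 5)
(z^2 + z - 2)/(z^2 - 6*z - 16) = (z - 1)/(z - 8)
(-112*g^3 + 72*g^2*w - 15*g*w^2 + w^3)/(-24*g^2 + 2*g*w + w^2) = (28*g^2 - 11*g*w + w^2)/(6*g + w)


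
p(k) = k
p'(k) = 1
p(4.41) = 4.41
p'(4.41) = 1.00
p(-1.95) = -1.95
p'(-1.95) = 1.00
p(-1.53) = -1.53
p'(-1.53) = 1.00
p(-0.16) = -0.16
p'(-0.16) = 1.00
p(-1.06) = -1.06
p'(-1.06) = 1.00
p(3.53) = 3.53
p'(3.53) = 1.00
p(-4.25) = -4.25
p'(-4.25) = 1.00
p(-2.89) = -2.89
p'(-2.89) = 1.00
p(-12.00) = -12.00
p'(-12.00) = 1.00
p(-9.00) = -9.00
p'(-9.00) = 1.00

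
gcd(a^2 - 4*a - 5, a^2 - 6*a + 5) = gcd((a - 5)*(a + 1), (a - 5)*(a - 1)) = a - 5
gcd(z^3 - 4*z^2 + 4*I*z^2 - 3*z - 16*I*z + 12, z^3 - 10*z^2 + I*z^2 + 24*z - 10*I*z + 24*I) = z^2 + z*(-4 + I) - 4*I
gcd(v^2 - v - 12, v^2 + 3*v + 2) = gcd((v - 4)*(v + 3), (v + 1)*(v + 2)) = 1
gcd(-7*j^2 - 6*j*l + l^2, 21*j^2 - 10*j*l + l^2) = 7*j - l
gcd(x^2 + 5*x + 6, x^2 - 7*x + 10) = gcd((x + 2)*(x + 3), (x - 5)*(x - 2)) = 1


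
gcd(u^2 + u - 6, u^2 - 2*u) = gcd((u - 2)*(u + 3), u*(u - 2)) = u - 2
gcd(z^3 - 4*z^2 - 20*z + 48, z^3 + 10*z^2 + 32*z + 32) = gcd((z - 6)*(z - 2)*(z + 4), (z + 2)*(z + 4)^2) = z + 4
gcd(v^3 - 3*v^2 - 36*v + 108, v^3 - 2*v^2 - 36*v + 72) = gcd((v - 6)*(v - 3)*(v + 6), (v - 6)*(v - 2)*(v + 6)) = v^2 - 36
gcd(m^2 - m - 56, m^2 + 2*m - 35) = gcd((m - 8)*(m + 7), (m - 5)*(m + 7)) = m + 7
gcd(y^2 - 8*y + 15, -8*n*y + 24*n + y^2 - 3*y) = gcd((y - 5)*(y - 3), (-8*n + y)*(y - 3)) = y - 3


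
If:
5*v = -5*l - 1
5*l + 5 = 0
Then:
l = -1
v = 4/5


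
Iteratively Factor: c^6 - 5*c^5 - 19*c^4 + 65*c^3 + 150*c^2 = (c - 5)*(c^5 - 19*c^3 - 30*c^2) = c*(c - 5)*(c^4 - 19*c^2 - 30*c) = c*(c - 5)*(c + 3)*(c^3 - 3*c^2 - 10*c) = c*(c - 5)*(c + 2)*(c + 3)*(c^2 - 5*c) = c*(c - 5)^2*(c + 2)*(c + 3)*(c)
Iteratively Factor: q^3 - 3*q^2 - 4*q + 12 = (q + 2)*(q^2 - 5*q + 6) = (q - 2)*(q + 2)*(q - 3)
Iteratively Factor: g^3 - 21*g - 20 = (g - 5)*(g^2 + 5*g + 4) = (g - 5)*(g + 1)*(g + 4)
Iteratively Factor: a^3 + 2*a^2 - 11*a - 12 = (a + 4)*(a^2 - 2*a - 3) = (a + 1)*(a + 4)*(a - 3)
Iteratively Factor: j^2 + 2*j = (j)*(j + 2)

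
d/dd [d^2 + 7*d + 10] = 2*d + 7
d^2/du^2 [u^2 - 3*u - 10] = 2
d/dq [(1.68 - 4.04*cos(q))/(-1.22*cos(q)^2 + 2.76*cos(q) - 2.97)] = (4.9288*cos(q)^2 - 4.0992*cos(q) - 7.362)*sin(q)/(1.4884*cos(q)^4 - 6.7344*cos(q)^3 + 14.8644*cos(q)^2 - 16.3944*cos(q) + 8.8209)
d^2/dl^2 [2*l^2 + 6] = 4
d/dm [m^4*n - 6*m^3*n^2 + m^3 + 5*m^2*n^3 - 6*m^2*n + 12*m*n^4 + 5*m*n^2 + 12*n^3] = 4*m^3*n - 18*m^2*n^2 + 3*m^2 + 10*m*n^3 - 12*m*n + 12*n^4 + 5*n^2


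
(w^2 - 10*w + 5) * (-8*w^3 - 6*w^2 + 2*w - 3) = -8*w^5 + 74*w^4 + 22*w^3 - 53*w^2 + 40*w - 15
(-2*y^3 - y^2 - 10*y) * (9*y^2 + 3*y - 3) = -18*y^5 - 15*y^4 - 87*y^3 - 27*y^2 + 30*y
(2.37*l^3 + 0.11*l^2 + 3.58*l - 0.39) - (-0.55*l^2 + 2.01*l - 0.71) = 2.37*l^3 + 0.66*l^2 + 1.57*l + 0.32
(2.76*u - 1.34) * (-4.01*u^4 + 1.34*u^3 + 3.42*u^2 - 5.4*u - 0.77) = -11.0676*u^5 + 9.0718*u^4 + 7.6436*u^3 - 19.4868*u^2 + 5.1108*u + 1.0318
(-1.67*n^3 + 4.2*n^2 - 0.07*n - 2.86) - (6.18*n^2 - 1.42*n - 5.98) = -1.67*n^3 - 1.98*n^2 + 1.35*n + 3.12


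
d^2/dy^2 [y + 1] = 0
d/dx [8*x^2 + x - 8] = 16*x + 1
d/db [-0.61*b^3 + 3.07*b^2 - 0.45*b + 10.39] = -1.83*b^2 + 6.14*b - 0.45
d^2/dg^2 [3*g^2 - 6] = 6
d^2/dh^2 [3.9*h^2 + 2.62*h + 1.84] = 7.80000000000000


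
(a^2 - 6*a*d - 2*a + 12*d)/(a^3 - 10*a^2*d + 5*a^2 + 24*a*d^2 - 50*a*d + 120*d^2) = (a - 2)/(a^2 - 4*a*d + 5*a - 20*d)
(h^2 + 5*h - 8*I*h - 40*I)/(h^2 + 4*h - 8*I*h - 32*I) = (h + 5)/(h + 4)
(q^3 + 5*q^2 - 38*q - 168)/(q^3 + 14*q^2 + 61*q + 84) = (q - 6)/(q + 3)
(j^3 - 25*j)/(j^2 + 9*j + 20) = j*(j - 5)/(j + 4)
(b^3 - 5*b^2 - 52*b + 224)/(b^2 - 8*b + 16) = (b^2 - b - 56)/(b - 4)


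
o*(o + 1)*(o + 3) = o^3 + 4*o^2 + 3*o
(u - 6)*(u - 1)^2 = u^3 - 8*u^2 + 13*u - 6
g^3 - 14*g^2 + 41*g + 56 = (g - 8)*(g - 7)*(g + 1)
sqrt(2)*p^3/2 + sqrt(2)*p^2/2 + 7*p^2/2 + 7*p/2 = p*(p + 7*sqrt(2)/2)*(sqrt(2)*p/2 + sqrt(2)/2)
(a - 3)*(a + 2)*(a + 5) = a^3 + 4*a^2 - 11*a - 30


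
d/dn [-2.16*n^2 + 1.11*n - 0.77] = 1.11 - 4.32*n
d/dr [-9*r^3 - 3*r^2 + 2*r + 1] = -27*r^2 - 6*r + 2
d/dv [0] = 0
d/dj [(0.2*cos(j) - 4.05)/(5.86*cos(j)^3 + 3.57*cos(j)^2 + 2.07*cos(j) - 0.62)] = (2.344*cos(j)^3 - 70.485*cos(j)^2 - 28.917*cos(j) - 8.2595)*sin(j)/(34.3396*cos(j)^6 + 41.8404*cos(j)^5 + 37.0053*cos(j)^4 + 7.5134*cos(j)^3 - 0.141900000000001*cos(j)^2 - 2.5668*cos(j) + 0.3844)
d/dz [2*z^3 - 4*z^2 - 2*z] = 6*z^2 - 8*z - 2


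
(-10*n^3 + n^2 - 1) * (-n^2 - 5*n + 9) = 10*n^5 + 49*n^4 - 95*n^3 + 10*n^2 + 5*n - 9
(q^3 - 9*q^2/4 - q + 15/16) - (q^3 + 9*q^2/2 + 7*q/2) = -27*q^2/4 - 9*q/2 + 15/16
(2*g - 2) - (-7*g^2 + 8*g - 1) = 7*g^2 - 6*g - 1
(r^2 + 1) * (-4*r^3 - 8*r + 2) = -4*r^5 - 12*r^3 + 2*r^2 - 8*r + 2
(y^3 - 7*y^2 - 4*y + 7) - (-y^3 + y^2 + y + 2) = 2*y^3 - 8*y^2 - 5*y + 5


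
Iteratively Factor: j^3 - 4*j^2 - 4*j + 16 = (j - 4)*(j^2 - 4) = (j - 4)*(j + 2)*(j - 2)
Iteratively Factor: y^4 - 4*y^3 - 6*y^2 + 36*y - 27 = (y - 3)*(y^3 - y^2 - 9*y + 9) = (y - 3)^2*(y^2 + 2*y - 3) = (y - 3)^2*(y + 3)*(y - 1)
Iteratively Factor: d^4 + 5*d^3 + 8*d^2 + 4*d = (d)*(d^3 + 5*d^2 + 8*d + 4) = d*(d + 2)*(d^2 + 3*d + 2) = d*(d + 2)^2*(d + 1)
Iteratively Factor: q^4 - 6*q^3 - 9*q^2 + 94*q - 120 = (q - 5)*(q^3 - q^2 - 14*q + 24) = (q - 5)*(q - 3)*(q^2 + 2*q - 8) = (q - 5)*(q - 3)*(q - 2)*(q + 4)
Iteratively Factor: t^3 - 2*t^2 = (t)*(t^2 - 2*t) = t*(t - 2)*(t)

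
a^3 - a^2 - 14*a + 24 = (a - 3)*(a - 2)*(a + 4)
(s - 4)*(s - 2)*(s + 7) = s^3 + s^2 - 34*s + 56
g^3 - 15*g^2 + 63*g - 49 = (g - 7)^2*(g - 1)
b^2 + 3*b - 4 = (b - 1)*(b + 4)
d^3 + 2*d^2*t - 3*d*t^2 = d*(d - t)*(d + 3*t)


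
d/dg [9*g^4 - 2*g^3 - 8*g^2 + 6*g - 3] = 36*g^3 - 6*g^2 - 16*g + 6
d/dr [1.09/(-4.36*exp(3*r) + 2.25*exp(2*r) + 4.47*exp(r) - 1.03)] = (14.2572*exp(2*r) - 4.905*exp(r) - 4.8723)*exp(r)/(4.36*exp(3*r) - 2.25*exp(2*r) - 4.47*exp(r) + 1.03)^2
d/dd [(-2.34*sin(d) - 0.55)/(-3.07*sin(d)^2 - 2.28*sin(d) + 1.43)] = (-3.377*sin(d) + 3.5919*cos(2*d) - 8.1921)*cos(d)/(3.07*sin(d)^2 + 2.28*sin(d) - 1.43)^2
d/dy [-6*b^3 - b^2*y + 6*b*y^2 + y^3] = -b^2 + 12*b*y + 3*y^2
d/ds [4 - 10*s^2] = -20*s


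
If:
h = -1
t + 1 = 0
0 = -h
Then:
No Solution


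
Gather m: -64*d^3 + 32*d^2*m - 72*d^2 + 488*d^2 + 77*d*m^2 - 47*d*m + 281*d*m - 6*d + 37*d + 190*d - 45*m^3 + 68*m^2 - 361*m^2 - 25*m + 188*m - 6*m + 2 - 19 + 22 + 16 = -64*d^3 + 416*d^2 + 221*d - 45*m^3 + m^2*(77*d - 293) + m*(32*d^2 + 234*d + 157) + 21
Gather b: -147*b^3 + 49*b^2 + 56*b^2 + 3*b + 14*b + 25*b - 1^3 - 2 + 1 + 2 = -147*b^3 + 105*b^2 + 42*b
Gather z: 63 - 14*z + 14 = 77 - 14*z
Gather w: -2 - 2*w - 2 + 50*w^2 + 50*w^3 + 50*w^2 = 50*w^3 + 100*w^2 - 2*w - 4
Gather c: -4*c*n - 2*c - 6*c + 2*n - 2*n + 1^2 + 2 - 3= c*(-4*n - 8)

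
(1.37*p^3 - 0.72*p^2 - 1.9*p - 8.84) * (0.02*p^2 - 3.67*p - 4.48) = 0.0274*p^5 - 5.0423*p^4 - 3.5332*p^3 + 10.0218*p^2 + 40.9548*p + 39.6032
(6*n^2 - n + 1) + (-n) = 6*n^2 - 2*n + 1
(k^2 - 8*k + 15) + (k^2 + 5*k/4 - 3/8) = 2*k^2 - 27*k/4 + 117/8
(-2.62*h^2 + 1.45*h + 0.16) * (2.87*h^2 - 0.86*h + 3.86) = -7.5194*h^4 + 6.4147*h^3 - 10.901*h^2 + 5.4594*h + 0.6176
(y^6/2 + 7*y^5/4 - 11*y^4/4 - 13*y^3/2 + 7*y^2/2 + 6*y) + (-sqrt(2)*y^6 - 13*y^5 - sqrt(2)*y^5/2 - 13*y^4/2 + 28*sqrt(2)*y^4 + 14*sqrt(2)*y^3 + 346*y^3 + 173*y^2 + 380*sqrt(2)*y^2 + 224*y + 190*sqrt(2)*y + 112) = -sqrt(2)*y^6 + y^6/2 - 45*y^5/4 - sqrt(2)*y^5/2 - 37*y^4/4 + 28*sqrt(2)*y^4 + 14*sqrt(2)*y^3 + 679*y^3/2 + 353*y^2/2 + 380*sqrt(2)*y^2 + 230*y + 190*sqrt(2)*y + 112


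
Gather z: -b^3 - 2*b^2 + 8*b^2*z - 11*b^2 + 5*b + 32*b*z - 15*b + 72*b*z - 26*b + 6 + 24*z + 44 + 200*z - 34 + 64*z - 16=-b^3 - 13*b^2 - 36*b + z*(8*b^2 + 104*b + 288)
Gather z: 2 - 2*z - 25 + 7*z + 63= 5*z + 40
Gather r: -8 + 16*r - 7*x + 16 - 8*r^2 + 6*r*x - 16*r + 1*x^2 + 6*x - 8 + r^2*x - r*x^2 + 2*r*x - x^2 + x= r^2*(x - 8) + r*(-x^2 + 8*x)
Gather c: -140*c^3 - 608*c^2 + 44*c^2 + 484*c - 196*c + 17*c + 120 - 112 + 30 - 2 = -140*c^3 - 564*c^2 + 305*c + 36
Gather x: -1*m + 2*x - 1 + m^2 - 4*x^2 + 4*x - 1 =m^2 - m - 4*x^2 + 6*x - 2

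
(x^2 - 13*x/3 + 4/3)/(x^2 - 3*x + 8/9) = 3*(x - 4)/(3*x - 8)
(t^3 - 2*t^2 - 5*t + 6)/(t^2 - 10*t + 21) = (t^2 + t - 2)/(t - 7)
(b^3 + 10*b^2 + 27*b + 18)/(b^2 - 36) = (b^2 + 4*b + 3)/(b - 6)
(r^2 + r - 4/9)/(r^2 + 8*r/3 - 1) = (r + 4/3)/(r + 3)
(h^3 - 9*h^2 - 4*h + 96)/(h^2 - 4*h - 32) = (h^2 - h - 12)/(h + 4)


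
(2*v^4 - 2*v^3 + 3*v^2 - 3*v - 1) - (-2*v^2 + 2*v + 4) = 2*v^4 - 2*v^3 + 5*v^2 - 5*v - 5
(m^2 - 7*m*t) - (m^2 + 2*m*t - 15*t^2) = -9*m*t + 15*t^2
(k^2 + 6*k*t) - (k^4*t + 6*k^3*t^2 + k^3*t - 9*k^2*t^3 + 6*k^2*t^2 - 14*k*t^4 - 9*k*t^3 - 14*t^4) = -k^4*t - 6*k^3*t^2 - k^3*t + 9*k^2*t^3 - 6*k^2*t^2 + k^2 + 14*k*t^4 + 9*k*t^3 + 6*k*t + 14*t^4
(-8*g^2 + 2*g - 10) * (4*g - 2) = -32*g^3 + 24*g^2 - 44*g + 20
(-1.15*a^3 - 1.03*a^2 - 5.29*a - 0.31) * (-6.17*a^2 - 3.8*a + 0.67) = 7.0955*a^5 + 10.7251*a^4 + 35.7828*a^3 + 21.3246*a^2 - 2.3663*a - 0.2077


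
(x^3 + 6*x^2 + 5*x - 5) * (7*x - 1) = 7*x^4 + 41*x^3 + 29*x^2 - 40*x + 5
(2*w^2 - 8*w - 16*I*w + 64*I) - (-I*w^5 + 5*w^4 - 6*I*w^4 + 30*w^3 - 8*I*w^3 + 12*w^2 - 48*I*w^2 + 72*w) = I*w^5 - 5*w^4 + 6*I*w^4 - 30*w^3 + 8*I*w^3 - 10*w^2 + 48*I*w^2 - 80*w - 16*I*w + 64*I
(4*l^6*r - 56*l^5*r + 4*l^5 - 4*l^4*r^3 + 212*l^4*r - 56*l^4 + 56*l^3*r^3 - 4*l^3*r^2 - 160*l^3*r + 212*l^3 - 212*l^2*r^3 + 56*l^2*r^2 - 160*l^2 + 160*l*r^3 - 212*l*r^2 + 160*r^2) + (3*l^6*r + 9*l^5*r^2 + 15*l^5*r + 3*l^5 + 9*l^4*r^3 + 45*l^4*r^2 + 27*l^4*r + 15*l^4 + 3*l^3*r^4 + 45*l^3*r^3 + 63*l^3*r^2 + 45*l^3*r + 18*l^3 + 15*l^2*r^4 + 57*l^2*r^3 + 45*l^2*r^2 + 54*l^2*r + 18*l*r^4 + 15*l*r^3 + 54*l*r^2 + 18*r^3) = 7*l^6*r + 9*l^5*r^2 - 41*l^5*r + 7*l^5 + 5*l^4*r^3 + 45*l^4*r^2 + 239*l^4*r - 41*l^4 + 3*l^3*r^4 + 101*l^3*r^3 + 59*l^3*r^2 - 115*l^3*r + 230*l^3 + 15*l^2*r^4 - 155*l^2*r^3 + 101*l^2*r^2 + 54*l^2*r - 160*l^2 + 18*l*r^4 + 175*l*r^3 - 158*l*r^2 + 18*r^3 + 160*r^2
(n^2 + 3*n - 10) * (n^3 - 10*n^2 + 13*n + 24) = n^5 - 7*n^4 - 27*n^3 + 163*n^2 - 58*n - 240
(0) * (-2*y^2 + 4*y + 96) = 0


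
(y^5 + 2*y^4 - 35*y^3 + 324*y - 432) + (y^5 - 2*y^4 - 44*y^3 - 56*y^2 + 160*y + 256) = 2*y^5 - 79*y^3 - 56*y^2 + 484*y - 176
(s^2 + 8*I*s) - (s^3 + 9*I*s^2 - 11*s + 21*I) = -s^3 + s^2 - 9*I*s^2 + 11*s + 8*I*s - 21*I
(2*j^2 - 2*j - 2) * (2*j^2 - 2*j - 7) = 4*j^4 - 8*j^3 - 14*j^2 + 18*j + 14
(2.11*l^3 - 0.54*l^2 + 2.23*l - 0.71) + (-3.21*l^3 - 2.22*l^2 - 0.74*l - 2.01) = -1.1*l^3 - 2.76*l^2 + 1.49*l - 2.72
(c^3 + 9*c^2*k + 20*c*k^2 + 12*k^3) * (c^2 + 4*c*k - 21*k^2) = c^5 + 13*c^4*k + 35*c^3*k^2 - 97*c^2*k^3 - 372*c*k^4 - 252*k^5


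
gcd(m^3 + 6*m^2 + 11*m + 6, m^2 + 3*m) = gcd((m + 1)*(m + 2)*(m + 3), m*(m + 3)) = m + 3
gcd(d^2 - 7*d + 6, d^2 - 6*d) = d - 6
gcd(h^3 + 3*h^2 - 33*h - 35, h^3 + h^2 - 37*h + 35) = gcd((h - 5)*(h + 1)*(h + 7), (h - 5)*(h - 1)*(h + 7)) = h^2 + 2*h - 35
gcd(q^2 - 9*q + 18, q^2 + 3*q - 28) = 1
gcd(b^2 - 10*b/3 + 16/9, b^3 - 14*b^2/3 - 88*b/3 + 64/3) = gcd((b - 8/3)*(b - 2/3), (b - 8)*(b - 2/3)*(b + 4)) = b - 2/3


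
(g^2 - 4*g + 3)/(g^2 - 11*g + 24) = (g - 1)/(g - 8)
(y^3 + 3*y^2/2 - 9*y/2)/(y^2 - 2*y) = (2*y^2 + 3*y - 9)/(2*(y - 2))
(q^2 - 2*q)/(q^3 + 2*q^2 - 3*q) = (q - 2)/(q^2 + 2*q - 3)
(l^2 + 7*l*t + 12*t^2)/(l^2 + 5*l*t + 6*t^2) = (l + 4*t)/(l + 2*t)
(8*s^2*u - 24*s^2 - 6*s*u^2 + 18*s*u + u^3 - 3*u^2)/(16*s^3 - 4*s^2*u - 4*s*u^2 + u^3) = (u - 3)/(2*s + u)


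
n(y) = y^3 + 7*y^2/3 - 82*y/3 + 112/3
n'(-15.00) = 577.67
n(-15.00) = -2402.67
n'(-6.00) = 52.67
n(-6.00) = 69.33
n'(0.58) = -23.62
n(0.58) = 22.46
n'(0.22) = -26.16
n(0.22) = 31.44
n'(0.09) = -26.89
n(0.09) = 34.89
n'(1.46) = -14.13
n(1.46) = 5.51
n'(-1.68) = -26.71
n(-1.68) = 85.10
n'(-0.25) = -28.31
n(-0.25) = 44.30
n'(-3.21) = -11.40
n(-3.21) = 116.04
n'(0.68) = -22.77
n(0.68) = 20.14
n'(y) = 3*y^2 + 14*y/3 - 82/3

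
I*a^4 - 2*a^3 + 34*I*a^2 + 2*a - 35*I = (a - 1)*(a - 5*I)*(a + 7*I)*(I*a + I)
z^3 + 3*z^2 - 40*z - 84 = (z - 6)*(z + 2)*(z + 7)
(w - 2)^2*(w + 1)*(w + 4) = w^4 + w^3 - 12*w^2 + 4*w + 16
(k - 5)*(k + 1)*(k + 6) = k^3 + 2*k^2 - 29*k - 30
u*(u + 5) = u^2 + 5*u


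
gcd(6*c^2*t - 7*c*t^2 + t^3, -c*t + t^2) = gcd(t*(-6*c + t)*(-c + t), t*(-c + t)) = -c*t + t^2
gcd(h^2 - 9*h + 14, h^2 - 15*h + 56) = h - 7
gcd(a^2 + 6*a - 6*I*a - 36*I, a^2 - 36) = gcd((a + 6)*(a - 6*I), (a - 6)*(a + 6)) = a + 6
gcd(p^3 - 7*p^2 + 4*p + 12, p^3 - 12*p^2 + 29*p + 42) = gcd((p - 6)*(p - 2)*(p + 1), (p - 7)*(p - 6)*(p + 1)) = p^2 - 5*p - 6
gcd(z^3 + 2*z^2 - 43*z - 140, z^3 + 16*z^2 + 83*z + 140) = z^2 + 9*z + 20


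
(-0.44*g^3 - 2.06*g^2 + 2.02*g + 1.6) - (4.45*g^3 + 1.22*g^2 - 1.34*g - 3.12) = -4.89*g^3 - 3.28*g^2 + 3.36*g + 4.72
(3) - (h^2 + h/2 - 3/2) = -h^2 - h/2 + 9/2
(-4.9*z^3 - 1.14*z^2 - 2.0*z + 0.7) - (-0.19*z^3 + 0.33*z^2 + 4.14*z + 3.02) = -4.71*z^3 - 1.47*z^2 - 6.14*z - 2.32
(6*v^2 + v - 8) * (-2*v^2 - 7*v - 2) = -12*v^4 - 44*v^3 - 3*v^2 + 54*v + 16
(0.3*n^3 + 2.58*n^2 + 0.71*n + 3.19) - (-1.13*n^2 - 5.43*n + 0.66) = 0.3*n^3 + 3.71*n^2 + 6.14*n + 2.53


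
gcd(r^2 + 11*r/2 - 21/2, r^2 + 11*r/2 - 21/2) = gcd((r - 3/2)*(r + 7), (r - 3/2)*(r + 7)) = r^2 + 11*r/2 - 21/2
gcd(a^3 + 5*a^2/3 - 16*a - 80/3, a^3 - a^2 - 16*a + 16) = a^2 - 16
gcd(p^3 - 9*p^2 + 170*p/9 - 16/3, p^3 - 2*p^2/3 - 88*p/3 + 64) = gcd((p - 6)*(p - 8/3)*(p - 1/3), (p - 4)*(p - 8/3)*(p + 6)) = p - 8/3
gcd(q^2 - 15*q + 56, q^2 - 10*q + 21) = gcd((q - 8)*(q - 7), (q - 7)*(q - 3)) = q - 7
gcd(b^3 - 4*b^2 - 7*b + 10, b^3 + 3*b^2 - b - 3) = b - 1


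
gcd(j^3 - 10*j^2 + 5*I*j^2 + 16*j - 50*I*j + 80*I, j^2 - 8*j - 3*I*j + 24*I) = j - 8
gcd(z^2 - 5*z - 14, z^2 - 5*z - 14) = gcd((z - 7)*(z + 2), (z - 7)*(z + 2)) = z^2 - 5*z - 14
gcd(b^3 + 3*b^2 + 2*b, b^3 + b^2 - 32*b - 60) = b + 2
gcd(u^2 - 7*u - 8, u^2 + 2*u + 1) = u + 1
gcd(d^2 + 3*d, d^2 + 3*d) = d^2 + 3*d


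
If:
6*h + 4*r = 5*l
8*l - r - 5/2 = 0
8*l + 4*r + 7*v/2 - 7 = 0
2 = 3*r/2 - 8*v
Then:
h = -4763/17376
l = 1249/2896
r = 172/181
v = -13/181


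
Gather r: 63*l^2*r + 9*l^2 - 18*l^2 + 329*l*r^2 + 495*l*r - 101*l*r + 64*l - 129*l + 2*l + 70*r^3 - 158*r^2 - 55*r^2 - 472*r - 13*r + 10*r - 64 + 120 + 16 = -9*l^2 - 63*l + 70*r^3 + r^2*(329*l - 213) + r*(63*l^2 + 394*l - 475) + 72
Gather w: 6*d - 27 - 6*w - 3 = 6*d - 6*w - 30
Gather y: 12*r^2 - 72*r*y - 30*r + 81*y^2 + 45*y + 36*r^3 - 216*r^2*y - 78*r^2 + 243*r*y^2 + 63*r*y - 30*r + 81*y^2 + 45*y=36*r^3 - 66*r^2 - 60*r + y^2*(243*r + 162) + y*(-216*r^2 - 9*r + 90)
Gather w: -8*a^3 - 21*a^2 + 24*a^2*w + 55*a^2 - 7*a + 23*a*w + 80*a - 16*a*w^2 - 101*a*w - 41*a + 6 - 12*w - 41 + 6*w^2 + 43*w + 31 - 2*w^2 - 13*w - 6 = -8*a^3 + 34*a^2 + 32*a + w^2*(4 - 16*a) + w*(24*a^2 - 78*a + 18) - 10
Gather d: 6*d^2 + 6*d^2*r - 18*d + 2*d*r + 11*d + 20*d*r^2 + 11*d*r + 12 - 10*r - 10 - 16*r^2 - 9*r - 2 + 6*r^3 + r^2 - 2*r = d^2*(6*r + 6) + d*(20*r^2 + 13*r - 7) + 6*r^3 - 15*r^2 - 21*r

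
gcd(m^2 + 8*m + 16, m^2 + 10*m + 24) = m + 4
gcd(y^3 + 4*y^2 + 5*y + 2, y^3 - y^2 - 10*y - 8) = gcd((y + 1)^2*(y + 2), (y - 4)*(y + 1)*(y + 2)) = y^2 + 3*y + 2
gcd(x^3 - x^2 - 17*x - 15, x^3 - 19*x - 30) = x^2 - 2*x - 15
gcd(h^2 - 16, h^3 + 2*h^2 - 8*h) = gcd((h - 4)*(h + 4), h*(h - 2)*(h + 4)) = h + 4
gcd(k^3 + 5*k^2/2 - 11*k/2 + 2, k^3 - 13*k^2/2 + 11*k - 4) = k - 1/2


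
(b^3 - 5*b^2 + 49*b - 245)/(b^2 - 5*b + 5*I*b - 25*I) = (b^2 + 49)/(b + 5*I)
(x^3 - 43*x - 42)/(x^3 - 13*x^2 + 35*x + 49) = (x + 6)/(x - 7)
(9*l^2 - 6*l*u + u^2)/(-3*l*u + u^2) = (-3*l + u)/u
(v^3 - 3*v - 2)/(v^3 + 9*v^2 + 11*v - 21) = (v^3 - 3*v - 2)/(v^3 + 9*v^2 + 11*v - 21)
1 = 1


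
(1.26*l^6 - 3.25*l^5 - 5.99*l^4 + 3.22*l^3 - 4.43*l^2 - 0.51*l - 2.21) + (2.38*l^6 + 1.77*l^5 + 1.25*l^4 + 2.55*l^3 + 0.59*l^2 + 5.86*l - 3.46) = 3.64*l^6 - 1.48*l^5 - 4.74*l^4 + 5.77*l^3 - 3.84*l^2 + 5.35*l - 5.67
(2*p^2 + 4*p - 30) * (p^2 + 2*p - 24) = 2*p^4 + 8*p^3 - 70*p^2 - 156*p + 720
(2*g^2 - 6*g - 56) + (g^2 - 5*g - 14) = 3*g^2 - 11*g - 70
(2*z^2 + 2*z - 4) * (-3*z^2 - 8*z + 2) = -6*z^4 - 22*z^3 + 36*z - 8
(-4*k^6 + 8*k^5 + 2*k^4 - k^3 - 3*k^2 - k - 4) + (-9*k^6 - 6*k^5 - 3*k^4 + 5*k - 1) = -13*k^6 + 2*k^5 - k^4 - k^3 - 3*k^2 + 4*k - 5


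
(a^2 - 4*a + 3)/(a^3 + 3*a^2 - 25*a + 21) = 1/(a + 7)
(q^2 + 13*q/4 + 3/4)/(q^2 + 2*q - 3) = (q + 1/4)/(q - 1)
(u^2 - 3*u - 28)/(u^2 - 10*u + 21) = (u + 4)/(u - 3)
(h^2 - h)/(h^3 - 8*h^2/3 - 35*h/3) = 3*(1 - h)/(-3*h^2 + 8*h + 35)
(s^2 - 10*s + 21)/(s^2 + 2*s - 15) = (s - 7)/(s + 5)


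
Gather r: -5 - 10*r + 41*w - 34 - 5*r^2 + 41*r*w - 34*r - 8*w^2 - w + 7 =-5*r^2 + r*(41*w - 44) - 8*w^2 + 40*w - 32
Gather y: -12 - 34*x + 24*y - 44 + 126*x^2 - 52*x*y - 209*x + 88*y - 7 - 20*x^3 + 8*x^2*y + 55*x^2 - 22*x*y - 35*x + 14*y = -20*x^3 + 181*x^2 - 278*x + y*(8*x^2 - 74*x + 126) - 63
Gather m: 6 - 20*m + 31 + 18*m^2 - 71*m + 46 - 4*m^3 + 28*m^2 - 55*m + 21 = -4*m^3 + 46*m^2 - 146*m + 104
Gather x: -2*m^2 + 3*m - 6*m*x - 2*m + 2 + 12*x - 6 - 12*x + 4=-2*m^2 - 6*m*x + m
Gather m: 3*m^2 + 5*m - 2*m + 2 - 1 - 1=3*m^2 + 3*m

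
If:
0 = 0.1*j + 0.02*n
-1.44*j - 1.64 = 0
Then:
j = -1.14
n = 5.69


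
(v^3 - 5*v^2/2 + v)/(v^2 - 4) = v*(2*v - 1)/(2*(v + 2))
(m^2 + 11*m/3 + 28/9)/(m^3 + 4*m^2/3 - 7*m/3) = (m + 4/3)/(m*(m - 1))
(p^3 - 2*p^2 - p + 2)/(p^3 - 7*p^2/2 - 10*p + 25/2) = 2*(p^2 - p - 2)/(2*p^2 - 5*p - 25)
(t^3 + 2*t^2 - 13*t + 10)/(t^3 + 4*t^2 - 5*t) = (t - 2)/t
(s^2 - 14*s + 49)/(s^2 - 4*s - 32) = (-s^2 + 14*s - 49)/(-s^2 + 4*s + 32)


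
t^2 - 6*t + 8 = (t - 4)*(t - 2)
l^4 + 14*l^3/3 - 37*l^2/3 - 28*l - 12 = (l - 3)*(l + 2/3)*(l + 1)*(l + 6)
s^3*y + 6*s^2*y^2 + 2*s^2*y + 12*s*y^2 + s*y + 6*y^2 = (s + 1)*(s + 6*y)*(s*y + y)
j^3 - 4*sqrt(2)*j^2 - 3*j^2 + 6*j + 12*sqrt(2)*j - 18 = (j - 3)*(j - 3*sqrt(2))*(j - sqrt(2))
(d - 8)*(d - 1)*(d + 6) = d^3 - 3*d^2 - 46*d + 48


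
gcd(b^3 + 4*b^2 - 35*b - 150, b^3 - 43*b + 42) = b - 6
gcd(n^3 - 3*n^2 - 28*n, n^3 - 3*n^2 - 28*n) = n^3 - 3*n^2 - 28*n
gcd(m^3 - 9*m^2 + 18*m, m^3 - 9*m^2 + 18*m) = m^3 - 9*m^2 + 18*m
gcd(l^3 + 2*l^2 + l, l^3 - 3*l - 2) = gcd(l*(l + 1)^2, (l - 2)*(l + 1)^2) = l^2 + 2*l + 1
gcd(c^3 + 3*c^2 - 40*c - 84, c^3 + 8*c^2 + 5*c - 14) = c^2 + 9*c + 14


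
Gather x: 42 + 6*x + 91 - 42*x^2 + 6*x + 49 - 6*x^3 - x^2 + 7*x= -6*x^3 - 43*x^2 + 19*x + 182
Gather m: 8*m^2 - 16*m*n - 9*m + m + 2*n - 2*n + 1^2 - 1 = 8*m^2 + m*(-16*n - 8)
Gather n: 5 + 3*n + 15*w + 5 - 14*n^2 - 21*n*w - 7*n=-14*n^2 + n*(-21*w - 4) + 15*w + 10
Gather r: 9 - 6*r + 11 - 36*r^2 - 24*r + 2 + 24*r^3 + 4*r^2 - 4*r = 24*r^3 - 32*r^2 - 34*r + 22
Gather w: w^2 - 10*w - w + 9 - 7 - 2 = w^2 - 11*w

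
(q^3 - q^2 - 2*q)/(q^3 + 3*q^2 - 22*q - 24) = q*(q - 2)/(q^2 + 2*q - 24)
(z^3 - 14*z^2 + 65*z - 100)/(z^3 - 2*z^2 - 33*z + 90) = (z^2 - 9*z + 20)/(z^2 + 3*z - 18)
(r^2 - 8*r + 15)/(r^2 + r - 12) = (r - 5)/(r + 4)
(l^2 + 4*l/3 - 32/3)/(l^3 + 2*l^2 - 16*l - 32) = (l - 8/3)/(l^2 - 2*l - 8)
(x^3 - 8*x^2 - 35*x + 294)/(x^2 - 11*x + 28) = (x^2 - x - 42)/(x - 4)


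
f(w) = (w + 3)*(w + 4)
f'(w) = 2*w + 7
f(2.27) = 33.04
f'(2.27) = 11.54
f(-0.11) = 11.24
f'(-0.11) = 6.78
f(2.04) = 30.44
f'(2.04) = 11.08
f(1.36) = 23.37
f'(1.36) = 9.72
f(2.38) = 34.32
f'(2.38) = 11.76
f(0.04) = 12.28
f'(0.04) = 7.08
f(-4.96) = 1.88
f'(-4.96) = -2.92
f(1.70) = 26.79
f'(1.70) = 10.40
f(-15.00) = 132.00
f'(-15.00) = -23.00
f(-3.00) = 0.00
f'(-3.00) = 1.00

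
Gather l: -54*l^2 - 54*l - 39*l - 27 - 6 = -54*l^2 - 93*l - 33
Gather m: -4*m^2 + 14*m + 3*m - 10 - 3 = -4*m^2 + 17*m - 13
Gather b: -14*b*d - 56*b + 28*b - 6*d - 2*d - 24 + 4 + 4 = b*(-14*d - 28) - 8*d - 16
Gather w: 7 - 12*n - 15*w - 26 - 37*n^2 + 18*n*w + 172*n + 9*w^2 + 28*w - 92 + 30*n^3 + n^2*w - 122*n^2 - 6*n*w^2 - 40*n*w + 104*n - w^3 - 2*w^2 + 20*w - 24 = 30*n^3 - 159*n^2 + 264*n - w^3 + w^2*(7 - 6*n) + w*(n^2 - 22*n + 33) - 135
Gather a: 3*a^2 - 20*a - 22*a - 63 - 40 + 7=3*a^2 - 42*a - 96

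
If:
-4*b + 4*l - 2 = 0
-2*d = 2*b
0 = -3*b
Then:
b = 0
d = 0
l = 1/2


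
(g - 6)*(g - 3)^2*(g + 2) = g^4 - 10*g^3 + 21*g^2 + 36*g - 108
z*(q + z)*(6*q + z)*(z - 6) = 6*q^2*z^2 - 36*q^2*z + 7*q*z^3 - 42*q*z^2 + z^4 - 6*z^3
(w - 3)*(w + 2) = w^2 - w - 6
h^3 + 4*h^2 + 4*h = h*(h + 2)^2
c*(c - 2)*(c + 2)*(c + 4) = c^4 + 4*c^3 - 4*c^2 - 16*c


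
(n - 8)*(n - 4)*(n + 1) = n^3 - 11*n^2 + 20*n + 32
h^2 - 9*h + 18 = (h - 6)*(h - 3)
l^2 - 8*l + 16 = (l - 4)^2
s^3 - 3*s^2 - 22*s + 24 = (s - 6)*(s - 1)*(s + 4)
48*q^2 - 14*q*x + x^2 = (-8*q + x)*(-6*q + x)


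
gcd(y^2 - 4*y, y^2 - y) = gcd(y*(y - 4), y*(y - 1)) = y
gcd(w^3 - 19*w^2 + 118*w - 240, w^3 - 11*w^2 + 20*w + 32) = w - 8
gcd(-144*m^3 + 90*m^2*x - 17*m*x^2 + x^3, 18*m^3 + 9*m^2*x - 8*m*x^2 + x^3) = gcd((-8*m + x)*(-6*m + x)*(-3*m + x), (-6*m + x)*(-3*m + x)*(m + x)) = 18*m^2 - 9*m*x + x^2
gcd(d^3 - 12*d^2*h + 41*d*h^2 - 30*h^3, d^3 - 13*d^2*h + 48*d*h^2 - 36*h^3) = d^2 - 7*d*h + 6*h^2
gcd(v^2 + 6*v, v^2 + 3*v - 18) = v + 6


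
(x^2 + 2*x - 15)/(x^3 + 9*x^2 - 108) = (x + 5)/(x^2 + 12*x + 36)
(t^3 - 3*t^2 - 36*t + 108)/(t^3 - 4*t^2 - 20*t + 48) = (t^2 + 3*t - 18)/(t^2 + 2*t - 8)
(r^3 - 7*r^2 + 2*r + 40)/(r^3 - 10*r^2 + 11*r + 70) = (r - 4)/(r - 7)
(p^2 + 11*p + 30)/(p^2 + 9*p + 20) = (p + 6)/(p + 4)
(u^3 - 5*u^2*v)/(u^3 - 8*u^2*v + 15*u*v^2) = u/(u - 3*v)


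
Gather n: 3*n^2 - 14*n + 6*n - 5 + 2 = 3*n^2 - 8*n - 3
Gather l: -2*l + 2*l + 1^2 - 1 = 0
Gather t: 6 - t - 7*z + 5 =-t - 7*z + 11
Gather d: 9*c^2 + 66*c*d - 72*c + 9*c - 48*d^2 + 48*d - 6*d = 9*c^2 - 63*c - 48*d^2 + d*(66*c + 42)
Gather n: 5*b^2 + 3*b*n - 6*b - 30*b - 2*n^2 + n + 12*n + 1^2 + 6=5*b^2 - 36*b - 2*n^2 + n*(3*b + 13) + 7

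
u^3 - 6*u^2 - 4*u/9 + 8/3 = (u - 6)*(u - 2/3)*(u + 2/3)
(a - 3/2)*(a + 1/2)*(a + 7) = a^3 + 6*a^2 - 31*a/4 - 21/4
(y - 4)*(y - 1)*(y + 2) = y^3 - 3*y^2 - 6*y + 8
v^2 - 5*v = v*(v - 5)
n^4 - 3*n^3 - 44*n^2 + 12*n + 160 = (n - 8)*(n - 2)*(n + 2)*(n + 5)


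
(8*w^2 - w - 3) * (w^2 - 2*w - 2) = 8*w^4 - 17*w^3 - 17*w^2 + 8*w + 6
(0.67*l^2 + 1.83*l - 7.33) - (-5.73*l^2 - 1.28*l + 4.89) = 6.4*l^2 + 3.11*l - 12.22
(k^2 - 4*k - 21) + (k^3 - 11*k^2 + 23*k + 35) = k^3 - 10*k^2 + 19*k + 14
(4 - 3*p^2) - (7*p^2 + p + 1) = -10*p^2 - p + 3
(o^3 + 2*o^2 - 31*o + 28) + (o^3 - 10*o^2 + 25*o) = 2*o^3 - 8*o^2 - 6*o + 28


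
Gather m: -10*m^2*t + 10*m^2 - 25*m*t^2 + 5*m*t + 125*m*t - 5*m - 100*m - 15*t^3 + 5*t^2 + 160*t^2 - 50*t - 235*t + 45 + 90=m^2*(10 - 10*t) + m*(-25*t^2 + 130*t - 105) - 15*t^3 + 165*t^2 - 285*t + 135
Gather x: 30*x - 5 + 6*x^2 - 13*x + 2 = 6*x^2 + 17*x - 3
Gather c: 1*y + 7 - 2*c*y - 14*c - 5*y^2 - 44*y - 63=c*(-2*y - 14) - 5*y^2 - 43*y - 56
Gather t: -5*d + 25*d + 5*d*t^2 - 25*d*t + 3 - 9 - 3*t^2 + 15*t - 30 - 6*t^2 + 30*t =20*d + t^2*(5*d - 9) + t*(45 - 25*d) - 36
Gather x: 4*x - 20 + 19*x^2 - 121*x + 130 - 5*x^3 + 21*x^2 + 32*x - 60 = -5*x^3 + 40*x^2 - 85*x + 50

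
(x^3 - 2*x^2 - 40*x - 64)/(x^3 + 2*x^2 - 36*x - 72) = (x^2 - 4*x - 32)/(x^2 - 36)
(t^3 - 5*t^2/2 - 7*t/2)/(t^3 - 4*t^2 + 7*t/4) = 2*(t + 1)/(2*t - 1)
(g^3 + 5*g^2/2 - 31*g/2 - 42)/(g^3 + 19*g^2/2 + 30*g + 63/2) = (g - 4)/(g + 3)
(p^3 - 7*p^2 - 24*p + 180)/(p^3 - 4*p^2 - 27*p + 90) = (p - 6)/(p - 3)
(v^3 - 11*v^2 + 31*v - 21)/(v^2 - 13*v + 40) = (v^3 - 11*v^2 + 31*v - 21)/(v^2 - 13*v + 40)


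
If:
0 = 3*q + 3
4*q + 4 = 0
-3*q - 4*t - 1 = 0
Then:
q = -1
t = 1/2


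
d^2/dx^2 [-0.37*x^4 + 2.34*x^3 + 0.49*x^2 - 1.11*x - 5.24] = -4.44*x^2 + 14.04*x + 0.98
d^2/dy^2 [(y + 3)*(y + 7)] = 2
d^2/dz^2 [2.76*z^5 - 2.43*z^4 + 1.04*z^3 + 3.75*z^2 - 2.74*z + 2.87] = 55.2*z^3 - 29.16*z^2 + 6.24*z + 7.5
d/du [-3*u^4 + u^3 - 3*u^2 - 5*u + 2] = -12*u^3 + 3*u^2 - 6*u - 5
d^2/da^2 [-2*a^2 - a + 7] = -4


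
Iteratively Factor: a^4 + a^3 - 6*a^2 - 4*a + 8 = (a + 2)*(a^3 - a^2 - 4*a + 4) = (a - 2)*(a + 2)*(a^2 + a - 2) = (a - 2)*(a - 1)*(a + 2)*(a + 2)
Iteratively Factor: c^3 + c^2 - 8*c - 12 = (c - 3)*(c^2 + 4*c + 4) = (c - 3)*(c + 2)*(c + 2)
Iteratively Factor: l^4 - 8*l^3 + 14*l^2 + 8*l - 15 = (l - 3)*(l^3 - 5*l^2 - l + 5) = (l - 3)*(l - 1)*(l^2 - 4*l - 5) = (l - 5)*(l - 3)*(l - 1)*(l + 1)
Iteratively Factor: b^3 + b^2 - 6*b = (b)*(b^2 + b - 6) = b*(b + 3)*(b - 2)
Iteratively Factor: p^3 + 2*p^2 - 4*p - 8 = (p + 2)*(p^2 - 4) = (p - 2)*(p + 2)*(p + 2)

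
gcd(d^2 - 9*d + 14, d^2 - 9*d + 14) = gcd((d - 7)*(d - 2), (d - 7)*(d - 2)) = d^2 - 9*d + 14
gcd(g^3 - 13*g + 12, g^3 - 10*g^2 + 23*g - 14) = g - 1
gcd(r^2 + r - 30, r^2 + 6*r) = r + 6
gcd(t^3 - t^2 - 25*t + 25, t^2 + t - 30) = t - 5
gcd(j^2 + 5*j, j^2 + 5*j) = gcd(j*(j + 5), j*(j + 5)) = j^2 + 5*j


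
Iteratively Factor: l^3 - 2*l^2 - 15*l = (l)*(l^2 - 2*l - 15) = l*(l + 3)*(l - 5)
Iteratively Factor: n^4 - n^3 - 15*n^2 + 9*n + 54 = (n - 3)*(n^3 + 2*n^2 - 9*n - 18) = (n - 3)*(n + 3)*(n^2 - n - 6) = (n - 3)*(n + 2)*(n + 3)*(n - 3)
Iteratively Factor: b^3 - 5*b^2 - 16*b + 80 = (b + 4)*(b^2 - 9*b + 20) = (b - 4)*(b + 4)*(b - 5)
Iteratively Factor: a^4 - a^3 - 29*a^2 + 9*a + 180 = (a + 4)*(a^3 - 5*a^2 - 9*a + 45) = (a + 3)*(a + 4)*(a^2 - 8*a + 15) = (a - 3)*(a + 3)*(a + 4)*(a - 5)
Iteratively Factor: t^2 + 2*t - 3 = (t - 1)*(t + 3)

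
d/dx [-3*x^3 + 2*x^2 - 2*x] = -9*x^2 + 4*x - 2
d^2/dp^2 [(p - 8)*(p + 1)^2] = 6*p - 12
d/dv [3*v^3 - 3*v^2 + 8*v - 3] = 9*v^2 - 6*v + 8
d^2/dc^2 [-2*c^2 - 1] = -4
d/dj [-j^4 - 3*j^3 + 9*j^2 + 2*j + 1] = -4*j^3 - 9*j^2 + 18*j + 2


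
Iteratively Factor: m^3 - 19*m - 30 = (m + 3)*(m^2 - 3*m - 10) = (m - 5)*(m + 3)*(m + 2)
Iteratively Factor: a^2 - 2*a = (a)*(a - 2)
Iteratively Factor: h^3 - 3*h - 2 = (h + 1)*(h^2 - h - 2) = (h + 1)^2*(h - 2)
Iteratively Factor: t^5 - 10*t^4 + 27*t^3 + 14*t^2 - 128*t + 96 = (t - 3)*(t^4 - 7*t^3 + 6*t^2 + 32*t - 32) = (t - 4)*(t - 3)*(t^3 - 3*t^2 - 6*t + 8) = (t - 4)*(t - 3)*(t + 2)*(t^2 - 5*t + 4) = (t - 4)^2*(t - 3)*(t + 2)*(t - 1)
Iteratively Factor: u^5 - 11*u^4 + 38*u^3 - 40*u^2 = (u - 4)*(u^4 - 7*u^3 + 10*u^2) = u*(u - 4)*(u^3 - 7*u^2 + 10*u) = u^2*(u - 4)*(u^2 - 7*u + 10) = u^2*(u - 5)*(u - 4)*(u - 2)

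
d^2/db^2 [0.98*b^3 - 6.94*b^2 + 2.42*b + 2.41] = 5.88*b - 13.88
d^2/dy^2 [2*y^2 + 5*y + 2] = 4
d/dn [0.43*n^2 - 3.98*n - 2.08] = 0.86*n - 3.98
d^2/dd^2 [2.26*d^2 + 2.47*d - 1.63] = 4.52000000000000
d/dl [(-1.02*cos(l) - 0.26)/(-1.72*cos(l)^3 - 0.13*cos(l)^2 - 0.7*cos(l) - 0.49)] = (3.5088*cos(l)^3 + 1.4742*cos(l)^2 + 0.0676*cos(l) - 0.3178)*sin(l)/(2.9584*cos(l)^6 + 0.4472*cos(l)^5 + 2.4249*cos(l)^4 + 1.8676*cos(l)^3 + 0.6174*cos(l)^2 + 0.686*cos(l) + 0.2401)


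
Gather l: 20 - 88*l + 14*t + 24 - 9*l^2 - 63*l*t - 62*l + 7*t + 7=-9*l^2 + l*(-63*t - 150) + 21*t + 51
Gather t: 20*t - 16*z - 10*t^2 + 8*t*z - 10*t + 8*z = -10*t^2 + t*(8*z + 10) - 8*z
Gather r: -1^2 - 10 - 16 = -27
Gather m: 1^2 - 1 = 0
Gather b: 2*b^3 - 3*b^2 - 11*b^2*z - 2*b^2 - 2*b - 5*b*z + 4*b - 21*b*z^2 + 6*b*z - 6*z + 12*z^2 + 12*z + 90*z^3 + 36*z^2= 2*b^3 + b^2*(-11*z - 5) + b*(-21*z^2 + z + 2) + 90*z^3 + 48*z^2 + 6*z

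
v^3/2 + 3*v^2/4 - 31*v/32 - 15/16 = (v/2 + 1)*(v - 5/4)*(v + 3/4)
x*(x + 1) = x^2 + x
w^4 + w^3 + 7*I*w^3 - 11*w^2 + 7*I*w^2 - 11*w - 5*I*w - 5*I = (w + 1)*(w + I)^2*(w + 5*I)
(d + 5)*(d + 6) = d^2 + 11*d + 30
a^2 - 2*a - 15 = (a - 5)*(a + 3)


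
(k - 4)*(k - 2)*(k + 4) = k^3 - 2*k^2 - 16*k + 32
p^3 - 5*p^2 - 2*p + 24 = (p - 4)*(p - 3)*(p + 2)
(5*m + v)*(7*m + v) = 35*m^2 + 12*m*v + v^2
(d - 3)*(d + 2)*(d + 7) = d^3 + 6*d^2 - 13*d - 42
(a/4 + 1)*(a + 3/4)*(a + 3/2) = a^3/4 + 25*a^2/16 + 81*a/32 + 9/8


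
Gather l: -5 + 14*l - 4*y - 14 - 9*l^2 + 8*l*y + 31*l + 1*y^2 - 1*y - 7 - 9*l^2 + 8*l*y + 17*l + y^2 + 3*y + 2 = -18*l^2 + l*(16*y + 62) + 2*y^2 - 2*y - 24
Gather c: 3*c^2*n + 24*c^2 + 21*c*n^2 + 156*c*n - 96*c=c^2*(3*n + 24) + c*(21*n^2 + 156*n - 96)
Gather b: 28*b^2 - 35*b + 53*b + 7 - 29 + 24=28*b^2 + 18*b + 2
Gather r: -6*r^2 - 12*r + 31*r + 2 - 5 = -6*r^2 + 19*r - 3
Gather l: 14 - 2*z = 14 - 2*z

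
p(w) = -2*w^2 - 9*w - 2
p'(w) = -4*w - 9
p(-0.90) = 4.48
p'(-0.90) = -5.40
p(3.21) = -51.50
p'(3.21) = -21.84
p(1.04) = -13.52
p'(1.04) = -13.16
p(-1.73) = 7.58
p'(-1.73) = -2.08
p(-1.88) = 7.85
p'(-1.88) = -1.48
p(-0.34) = 0.83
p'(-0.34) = -7.64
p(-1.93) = 7.92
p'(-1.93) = -1.28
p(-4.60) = -2.92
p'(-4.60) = 9.40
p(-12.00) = -182.00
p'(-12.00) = 39.00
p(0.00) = -2.00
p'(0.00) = -9.00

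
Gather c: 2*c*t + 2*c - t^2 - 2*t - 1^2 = c*(2*t + 2) - t^2 - 2*t - 1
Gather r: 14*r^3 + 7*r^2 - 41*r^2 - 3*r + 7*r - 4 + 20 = 14*r^3 - 34*r^2 + 4*r + 16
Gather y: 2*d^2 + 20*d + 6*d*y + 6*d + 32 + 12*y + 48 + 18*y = 2*d^2 + 26*d + y*(6*d + 30) + 80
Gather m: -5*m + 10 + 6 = 16 - 5*m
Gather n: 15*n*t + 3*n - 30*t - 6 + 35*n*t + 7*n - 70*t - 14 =n*(50*t + 10) - 100*t - 20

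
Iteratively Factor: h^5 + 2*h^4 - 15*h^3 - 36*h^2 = (h + 3)*(h^4 - h^3 - 12*h^2) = h*(h + 3)*(h^3 - h^2 - 12*h) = h*(h - 4)*(h + 3)*(h^2 + 3*h) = h*(h - 4)*(h + 3)^2*(h)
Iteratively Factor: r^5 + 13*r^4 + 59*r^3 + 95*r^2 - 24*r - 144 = (r + 3)*(r^4 + 10*r^3 + 29*r^2 + 8*r - 48) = (r + 3)*(r + 4)*(r^3 + 6*r^2 + 5*r - 12) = (r - 1)*(r + 3)*(r + 4)*(r^2 + 7*r + 12) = (r - 1)*(r + 3)*(r + 4)^2*(r + 3)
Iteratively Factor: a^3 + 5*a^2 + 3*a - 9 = (a - 1)*(a^2 + 6*a + 9) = (a - 1)*(a + 3)*(a + 3)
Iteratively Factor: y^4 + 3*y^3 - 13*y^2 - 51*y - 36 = (y - 4)*(y^3 + 7*y^2 + 15*y + 9) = (y - 4)*(y + 1)*(y^2 + 6*y + 9) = (y - 4)*(y + 1)*(y + 3)*(y + 3)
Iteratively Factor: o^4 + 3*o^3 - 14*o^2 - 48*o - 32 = (o + 1)*(o^3 + 2*o^2 - 16*o - 32) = (o + 1)*(o + 4)*(o^2 - 2*o - 8) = (o - 4)*(o + 1)*(o + 4)*(o + 2)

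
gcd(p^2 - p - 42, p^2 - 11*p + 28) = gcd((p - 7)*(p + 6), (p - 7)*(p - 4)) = p - 7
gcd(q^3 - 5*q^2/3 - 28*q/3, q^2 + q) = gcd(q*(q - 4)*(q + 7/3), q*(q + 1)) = q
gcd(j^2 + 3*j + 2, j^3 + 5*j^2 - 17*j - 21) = j + 1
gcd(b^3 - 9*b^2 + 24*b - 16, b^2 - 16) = b - 4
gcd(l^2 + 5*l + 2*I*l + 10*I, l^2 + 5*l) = l + 5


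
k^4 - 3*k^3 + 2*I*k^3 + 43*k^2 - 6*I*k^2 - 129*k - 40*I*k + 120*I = (k - 3)*(k - 5*I)*(k - I)*(k + 8*I)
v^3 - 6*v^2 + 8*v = v*(v - 4)*(v - 2)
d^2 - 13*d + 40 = (d - 8)*(d - 5)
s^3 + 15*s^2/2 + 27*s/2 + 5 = (s + 1/2)*(s + 2)*(s + 5)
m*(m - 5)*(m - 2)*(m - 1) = m^4 - 8*m^3 + 17*m^2 - 10*m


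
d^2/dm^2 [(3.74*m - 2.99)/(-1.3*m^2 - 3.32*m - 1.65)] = (-(2.6*m + 3.32)*(3.74*m - 2.99)*(5.2*m + 6.64) + (29.172*m + 17.0596)*(1.3*m^2 + 3.32*m + 1.65))/(1.3*m^2 + 3.32*m + 1.65)^3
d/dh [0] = 0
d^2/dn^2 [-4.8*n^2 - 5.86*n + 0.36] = -9.60000000000000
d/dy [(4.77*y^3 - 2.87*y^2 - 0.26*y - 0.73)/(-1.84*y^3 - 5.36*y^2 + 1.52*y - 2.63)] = (3.5527136788005e-15*y^5 - 30.848*y^4 + 13.544*y^3 - 47.4209*y^2 + 7.2706*y + 1.7934)/(3.3856*y^6 + 19.7248*y^5 + 23.136*y^4 - 6.616*y^3 + 30.504*y^2 - 7.9952*y + 6.9169)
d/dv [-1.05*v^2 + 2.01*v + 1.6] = 2.01 - 2.1*v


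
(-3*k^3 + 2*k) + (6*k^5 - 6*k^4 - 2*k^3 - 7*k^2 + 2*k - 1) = 6*k^5 - 6*k^4 - 5*k^3 - 7*k^2 + 4*k - 1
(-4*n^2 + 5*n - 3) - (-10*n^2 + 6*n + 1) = 6*n^2 - n - 4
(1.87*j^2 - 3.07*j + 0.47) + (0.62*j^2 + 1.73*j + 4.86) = 2.49*j^2 - 1.34*j + 5.33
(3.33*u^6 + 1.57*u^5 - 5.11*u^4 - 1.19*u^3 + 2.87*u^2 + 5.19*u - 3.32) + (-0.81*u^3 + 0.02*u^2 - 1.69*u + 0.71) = 3.33*u^6 + 1.57*u^5 - 5.11*u^4 - 2.0*u^3 + 2.89*u^2 + 3.5*u - 2.61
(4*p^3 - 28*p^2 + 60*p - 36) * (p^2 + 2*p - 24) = 4*p^5 - 20*p^4 - 92*p^3 + 756*p^2 - 1512*p + 864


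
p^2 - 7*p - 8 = (p - 8)*(p + 1)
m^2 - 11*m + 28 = (m - 7)*(m - 4)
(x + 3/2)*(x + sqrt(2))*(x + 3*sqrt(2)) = x^3 + 3*x^2/2 + 4*sqrt(2)*x^2 + 6*x + 6*sqrt(2)*x + 9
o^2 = o^2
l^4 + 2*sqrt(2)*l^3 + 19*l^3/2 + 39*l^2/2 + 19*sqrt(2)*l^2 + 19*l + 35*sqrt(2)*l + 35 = (l + 5/2)*(l + 7)*(l + sqrt(2))^2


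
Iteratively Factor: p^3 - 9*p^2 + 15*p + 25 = (p + 1)*(p^2 - 10*p + 25) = (p - 5)*(p + 1)*(p - 5)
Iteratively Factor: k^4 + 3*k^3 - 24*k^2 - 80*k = (k)*(k^3 + 3*k^2 - 24*k - 80) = k*(k + 4)*(k^2 - k - 20) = k*(k + 4)^2*(k - 5)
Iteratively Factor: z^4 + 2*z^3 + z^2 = (z + 1)*(z^3 + z^2) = (z + 1)^2*(z^2) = z*(z + 1)^2*(z)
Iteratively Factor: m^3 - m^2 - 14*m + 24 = (m + 4)*(m^2 - 5*m + 6) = (m - 3)*(m + 4)*(m - 2)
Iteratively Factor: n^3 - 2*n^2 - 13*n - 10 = (n + 1)*(n^2 - 3*n - 10) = (n + 1)*(n + 2)*(n - 5)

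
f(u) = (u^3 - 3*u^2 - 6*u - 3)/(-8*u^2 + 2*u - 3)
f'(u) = (16*u - 2)*(u^3 - 3*u^2 - 6*u - 3)/(-8*u^2 + 2*u - 3)^2 + (3*u^2 - 6*u - 6)/(-8*u^2 + 2*u - 3) = (-8*u^4 + 4*u^3 - 63*u^2 - 30*u + 24)/(64*u^4 - 32*u^3 + 52*u^2 - 12*u + 9)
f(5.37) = -0.15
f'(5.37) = -0.16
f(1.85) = 0.68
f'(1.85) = -0.44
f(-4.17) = 0.68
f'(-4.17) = -0.16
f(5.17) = -0.12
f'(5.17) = -0.16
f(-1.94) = 0.27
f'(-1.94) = -0.22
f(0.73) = 1.48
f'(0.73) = -0.96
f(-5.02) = 0.82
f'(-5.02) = -0.15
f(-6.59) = 1.04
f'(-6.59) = -0.14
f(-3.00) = 0.48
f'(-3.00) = -0.18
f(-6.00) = 0.96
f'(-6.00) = -0.14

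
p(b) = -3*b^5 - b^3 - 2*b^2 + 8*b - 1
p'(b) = -15*b^4 - 3*b^2 - 4*b + 8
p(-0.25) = -3.11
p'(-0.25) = 8.75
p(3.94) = -2910.10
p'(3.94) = -3669.06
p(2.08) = -118.81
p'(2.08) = -294.07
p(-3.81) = 2403.29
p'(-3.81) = -3181.07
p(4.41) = -5094.35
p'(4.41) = -5741.41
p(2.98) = -726.41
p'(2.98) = -1213.48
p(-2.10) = 105.16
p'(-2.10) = -288.55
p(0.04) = -0.68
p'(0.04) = 7.84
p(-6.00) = 23423.00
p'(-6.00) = -19516.00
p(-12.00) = 747839.00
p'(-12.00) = -311416.00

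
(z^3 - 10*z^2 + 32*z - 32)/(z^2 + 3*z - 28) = (z^2 - 6*z + 8)/(z + 7)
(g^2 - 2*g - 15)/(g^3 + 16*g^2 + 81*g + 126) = (g - 5)/(g^2 + 13*g + 42)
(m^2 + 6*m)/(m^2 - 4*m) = (m + 6)/(m - 4)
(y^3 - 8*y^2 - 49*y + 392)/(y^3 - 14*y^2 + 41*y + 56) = (y + 7)/(y + 1)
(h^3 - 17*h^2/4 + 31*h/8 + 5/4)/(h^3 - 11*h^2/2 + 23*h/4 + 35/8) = (4*h^2 - 7*h - 2)/(4*h^2 - 12*h - 7)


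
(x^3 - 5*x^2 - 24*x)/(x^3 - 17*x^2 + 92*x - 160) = x*(x + 3)/(x^2 - 9*x + 20)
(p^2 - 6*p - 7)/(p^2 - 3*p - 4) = (p - 7)/(p - 4)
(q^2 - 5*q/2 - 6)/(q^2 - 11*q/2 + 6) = (2*q + 3)/(2*q - 3)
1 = 1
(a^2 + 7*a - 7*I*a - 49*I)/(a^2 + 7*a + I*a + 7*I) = (a - 7*I)/(a + I)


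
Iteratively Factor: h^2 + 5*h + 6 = (h + 2)*(h + 3)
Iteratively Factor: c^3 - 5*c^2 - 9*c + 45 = (c - 5)*(c^2 - 9) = (c - 5)*(c + 3)*(c - 3)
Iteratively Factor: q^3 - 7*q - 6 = (q - 3)*(q^2 + 3*q + 2) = (q - 3)*(q + 1)*(q + 2)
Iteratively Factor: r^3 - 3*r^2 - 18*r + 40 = (r - 5)*(r^2 + 2*r - 8) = (r - 5)*(r + 4)*(r - 2)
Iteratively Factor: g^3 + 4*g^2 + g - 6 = (g - 1)*(g^2 + 5*g + 6) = (g - 1)*(g + 3)*(g + 2)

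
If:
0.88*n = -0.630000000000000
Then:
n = -0.72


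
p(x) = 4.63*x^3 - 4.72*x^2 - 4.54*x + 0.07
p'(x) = 13.89*x^2 - 9.44*x - 4.54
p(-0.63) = -0.10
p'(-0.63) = 6.92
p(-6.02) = -1153.77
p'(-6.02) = 555.67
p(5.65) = 658.82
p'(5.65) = 385.53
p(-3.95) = -340.99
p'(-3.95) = 249.47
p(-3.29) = -200.96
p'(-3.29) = 176.86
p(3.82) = 171.94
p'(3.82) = 162.09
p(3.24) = 93.29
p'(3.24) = 110.69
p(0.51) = -2.86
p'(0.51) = -5.74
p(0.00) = 0.07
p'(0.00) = -4.54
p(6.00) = 802.99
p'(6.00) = 438.86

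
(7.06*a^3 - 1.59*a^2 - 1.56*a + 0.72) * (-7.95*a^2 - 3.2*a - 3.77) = -56.127*a^5 - 9.9515*a^4 - 9.1262*a^3 + 5.2623*a^2 + 3.5772*a - 2.7144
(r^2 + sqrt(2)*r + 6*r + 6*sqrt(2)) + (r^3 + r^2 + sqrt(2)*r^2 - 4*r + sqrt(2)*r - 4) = r^3 + sqrt(2)*r^2 + 2*r^2 + 2*r + 2*sqrt(2)*r - 4 + 6*sqrt(2)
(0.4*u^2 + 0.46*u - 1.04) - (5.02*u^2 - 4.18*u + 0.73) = -4.62*u^2 + 4.64*u - 1.77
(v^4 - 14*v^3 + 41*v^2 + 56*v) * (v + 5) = v^5 - 9*v^4 - 29*v^3 + 261*v^2 + 280*v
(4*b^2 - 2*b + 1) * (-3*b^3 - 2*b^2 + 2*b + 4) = -12*b^5 - 2*b^4 + 9*b^3 + 10*b^2 - 6*b + 4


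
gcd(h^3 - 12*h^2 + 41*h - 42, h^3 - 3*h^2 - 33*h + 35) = h - 7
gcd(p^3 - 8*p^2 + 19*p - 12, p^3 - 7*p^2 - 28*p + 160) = p - 4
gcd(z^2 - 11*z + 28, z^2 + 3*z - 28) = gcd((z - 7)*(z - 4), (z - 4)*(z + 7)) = z - 4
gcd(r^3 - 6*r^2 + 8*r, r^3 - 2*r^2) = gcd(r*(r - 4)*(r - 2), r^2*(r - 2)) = r^2 - 2*r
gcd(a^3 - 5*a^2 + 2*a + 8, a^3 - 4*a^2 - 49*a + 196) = a - 4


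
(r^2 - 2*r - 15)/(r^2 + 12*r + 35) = (r^2 - 2*r - 15)/(r^2 + 12*r + 35)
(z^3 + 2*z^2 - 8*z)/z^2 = z + 2 - 8/z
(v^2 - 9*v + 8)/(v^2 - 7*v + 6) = (v - 8)/(v - 6)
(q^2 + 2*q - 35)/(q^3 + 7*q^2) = (q - 5)/q^2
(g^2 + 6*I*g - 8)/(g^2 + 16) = (g + 2*I)/(g - 4*I)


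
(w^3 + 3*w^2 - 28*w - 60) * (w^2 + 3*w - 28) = w^5 + 6*w^4 - 47*w^3 - 228*w^2 + 604*w + 1680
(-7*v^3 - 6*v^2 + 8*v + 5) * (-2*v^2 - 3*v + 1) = 14*v^5 + 33*v^4 - 5*v^3 - 40*v^2 - 7*v + 5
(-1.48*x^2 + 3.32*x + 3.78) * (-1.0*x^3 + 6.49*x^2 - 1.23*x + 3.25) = 1.48*x^5 - 12.9252*x^4 + 19.5872*x^3 + 15.6386*x^2 + 6.1406*x + 12.285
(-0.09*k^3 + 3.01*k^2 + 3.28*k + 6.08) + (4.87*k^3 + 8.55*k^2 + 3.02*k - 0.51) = 4.78*k^3 + 11.56*k^2 + 6.3*k + 5.57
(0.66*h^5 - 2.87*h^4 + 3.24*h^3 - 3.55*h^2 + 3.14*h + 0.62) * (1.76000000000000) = 1.1616*h^5 - 5.0512*h^4 + 5.7024*h^3 - 6.248*h^2 + 5.5264*h + 1.0912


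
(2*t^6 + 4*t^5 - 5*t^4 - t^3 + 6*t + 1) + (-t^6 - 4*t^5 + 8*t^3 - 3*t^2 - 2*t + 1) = t^6 - 5*t^4 + 7*t^3 - 3*t^2 + 4*t + 2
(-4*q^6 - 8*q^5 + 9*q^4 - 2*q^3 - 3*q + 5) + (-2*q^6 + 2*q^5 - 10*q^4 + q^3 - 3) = -6*q^6 - 6*q^5 - q^4 - q^3 - 3*q + 2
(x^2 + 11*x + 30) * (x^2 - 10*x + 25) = x^4 + x^3 - 55*x^2 - 25*x + 750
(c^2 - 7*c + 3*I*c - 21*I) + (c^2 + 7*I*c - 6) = 2*c^2 - 7*c + 10*I*c - 6 - 21*I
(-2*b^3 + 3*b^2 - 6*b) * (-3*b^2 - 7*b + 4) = 6*b^5 + 5*b^4 - 11*b^3 + 54*b^2 - 24*b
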